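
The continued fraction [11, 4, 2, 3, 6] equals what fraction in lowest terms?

Fold from the inside: start with 6/1.
  3 + 1/6 = 19/6
  2 + 6/19 = 44/19
  4 + 19/44 = 195/44
  11 + 44/195 = 2189/195

2189/195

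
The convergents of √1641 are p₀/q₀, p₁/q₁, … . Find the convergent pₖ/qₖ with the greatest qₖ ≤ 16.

81/2

√1641 = [40; 1, 1, 26, 1, 1, 80, …] (period length 6).
Convergents:
  p_0/q_0 = 40/1
  p_1/q_1 = 41/1
  p_2/q_2 = 81/2
  p_3/q_3 = 2147/53
q_2 = 2 ≤ 16 < 53 = q_3, so the answer is 81/2.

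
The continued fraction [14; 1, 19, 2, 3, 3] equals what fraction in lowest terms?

Fold from the inside: start with 3/1.
  3 + 1/3 = 10/3
  2 + 3/10 = 23/10
  19 + 10/23 = 447/23
  1 + 23/447 = 470/447
  14 + 447/470 = 7027/470

7027/470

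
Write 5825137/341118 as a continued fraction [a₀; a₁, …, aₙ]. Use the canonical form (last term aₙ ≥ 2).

[17; 13, 18, 2, 7, 9, 3, 3]

5825137 = 17*341118 + 26131
341118 = 13*26131 + 1415
26131 = 18*1415 + 661
1415 = 2*661 + 93
661 = 7*93 + 10
93 = 9*10 + 3
10 = 3*3 + 1
3 = 3*1 + 0  (stop)
So 5825137/341118 = [17; 13, 18, 2, 7, 9, 3, 3].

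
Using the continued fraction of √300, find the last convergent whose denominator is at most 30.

433/25

√300 = [17; 3, 8, 3, 34, …] (period length 4).
Convergents:
  p_0/q_0 = 17/1
  p_1/q_1 = 52/3
  p_2/q_2 = 433/25
  p_3/q_3 = 1351/78
q_2 = 25 ≤ 30 < 78 = q_3, so the answer is 433/25.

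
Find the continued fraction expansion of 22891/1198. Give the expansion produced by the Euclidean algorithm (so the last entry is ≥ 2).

[19; 9, 3, 2, 18]

22891 = 19·1198 + 129
1198 = 9·129 + 37
129 = 3·37 + 18
37 = 2·18 + 1
18 = 18·1 + 0  (stop)
So 22891/1198 = [19; 9, 3, 2, 18].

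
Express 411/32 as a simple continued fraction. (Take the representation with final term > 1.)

411 = 12×32 + 27
32 = 1×27 + 5
27 = 5×5 + 2
5 = 2×2 + 1
2 = 2×1 + 0  (stop)
So 411/32 = [12; 1, 5, 2, 2].

[12; 1, 5, 2, 2]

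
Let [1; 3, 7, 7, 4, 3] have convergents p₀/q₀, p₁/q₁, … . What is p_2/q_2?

Using pₖ = aₖpₖ₋₁ + pₖ₋₂, qₖ = aₖqₖ₋₁ + qₖ₋₂ (with p₋₁=1, p₋₂=0, q₋₁=0, q₋₂=1):
  k=0: a=1, p=1, q=1
  k=1: a=3, p=4, q=3
  k=2: a=7, p=29, q=22

29/22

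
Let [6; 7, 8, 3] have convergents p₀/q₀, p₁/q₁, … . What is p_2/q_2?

350/57

Using pₖ = aₖpₖ₋₁ + pₖ₋₂, qₖ = aₖqₖ₋₁ + qₖ₋₂ (with p₋₁=1, p₋₂=0, q₋₁=0, q₋₂=1):
  k=0: a=6, p=6, q=1
  k=1: a=7, p=43, q=7
  k=2: a=8, p=350, q=57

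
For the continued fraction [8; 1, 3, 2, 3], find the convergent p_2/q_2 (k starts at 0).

Using pₖ = aₖpₖ₋₁ + pₖ₋₂, qₖ = aₖqₖ₋₁ + qₖ₋₂ (with p₋₁=1, p₋₂=0, q₋₁=0, q₋₂=1):
  k=0: a=8, p=8, q=1
  k=1: a=1, p=9, q=1
  k=2: a=3, p=35, q=4

35/4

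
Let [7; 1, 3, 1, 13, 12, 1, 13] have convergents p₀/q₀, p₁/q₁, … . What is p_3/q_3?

39/5

Using pₖ = aₖpₖ₋₁ + pₖ₋₂, qₖ = aₖqₖ₋₁ + qₖ₋₂ (with p₋₁=1, p₋₂=0, q₋₁=0, q₋₂=1):
  k=0: a=7, p=7, q=1
  k=1: a=1, p=8, q=1
  k=2: a=3, p=31, q=4
  k=3: a=1, p=39, q=5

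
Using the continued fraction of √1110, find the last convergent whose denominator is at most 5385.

√1110 = [33; 3, 6, 3, 66, …] (period length 4).
Convergents:
  p_0/q_0 = 33/1
  p_1/q_1 = 100/3
  p_2/q_2 = 633/19
  p_3/q_3 = 1999/60
  p_4/q_4 = 132567/3979
  p_5/q_5 = 399700/11997
q_4 = 3979 ≤ 5385 < 11997 = q_5, so the answer is 132567/3979.

132567/3979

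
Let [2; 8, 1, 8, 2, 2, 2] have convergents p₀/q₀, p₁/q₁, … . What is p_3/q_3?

Using pₖ = aₖpₖ₋₁ + pₖ₋₂, qₖ = aₖqₖ₋₁ + qₖ₋₂ (with p₋₁=1, p₋₂=0, q₋₁=0, q₋₂=1):
  k=0: a=2, p=2, q=1
  k=1: a=8, p=17, q=8
  k=2: a=1, p=19, q=9
  k=3: a=8, p=169, q=80

169/80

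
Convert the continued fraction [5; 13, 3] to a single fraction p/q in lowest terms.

203/40

Using pₖ = aₖpₖ₋₁ + pₖ₋₂ and qₖ = aₖqₖ₋₁ + qₖ₋₂:
  k=0: a=5, p=5, q=1
  k=1: a=13, p=66, q=13
  k=2: a=3, p=203, q=40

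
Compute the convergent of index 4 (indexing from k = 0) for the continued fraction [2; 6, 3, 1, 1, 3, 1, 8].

Using pₖ = aₖpₖ₋₁ + pₖ₋₂, qₖ = aₖqₖ₋₁ + qₖ₋₂ (with p₋₁=1, p₋₂=0, q₋₁=0, q₋₂=1):
  k=0: a=2, p=2, q=1
  k=1: a=6, p=13, q=6
  k=2: a=3, p=41, q=19
  k=3: a=1, p=54, q=25
  k=4: a=1, p=95, q=44

95/44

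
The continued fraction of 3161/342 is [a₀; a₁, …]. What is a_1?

3161 = 9·342 + 83   →  a_0 = 9
342 = 4·83 + 10   →  a_1 = 4

4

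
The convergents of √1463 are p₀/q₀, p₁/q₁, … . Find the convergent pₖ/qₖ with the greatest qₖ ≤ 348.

11666/305

√1463 = [38; 4, 76, …] (period length 2).
Convergents:
  p_0/q_0 = 38/1
  p_1/q_1 = 153/4
  p_2/q_2 = 11666/305
  p_3/q_3 = 46817/1224
q_2 = 305 ≤ 348 < 1224 = q_3, so the answer is 11666/305.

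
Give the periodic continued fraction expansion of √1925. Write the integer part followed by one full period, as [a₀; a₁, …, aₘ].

a₀ = ⌊√1925⌋ = 43.
With m₀=0, d₀=1 and mₖ₊₁ = dₖaₖ − mₖ, dₖ₊₁ = (n − mₖ₊₁²)/dₖ, aₖ₊₁ = ⌊(a₀+mₖ₊₁)/dₖ₊₁⌋:
  k=1: m=43, d=76, a=1
  k=2: m=33, d=11, a=6
  k=3: m=33, d=76, a=1
  k=4: m=43, d=1, a=86
d=1 and a=2a₀=86 at k=4, so the next step gives (m, d) = (43, 76) again — its k=1 value — and the period has length 4.

[43; 1, 6, 1, 86]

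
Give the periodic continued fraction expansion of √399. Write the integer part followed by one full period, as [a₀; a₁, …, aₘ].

a₀ = ⌊√399⌋ = 19.
With m₀=0, d₀=1 and mₖ₊₁ = dₖaₖ − mₖ, dₖ₊₁ = (n − mₖ₊₁²)/dₖ, aₖ₊₁ = ⌊(a₀+mₖ₊₁)/dₖ₊₁⌋:
  k=1: m=19, d=38, a=1
  k=2: m=19, d=1, a=38
d=1 and a=2a₀=38 at k=2, so the next step gives (m, d) = (19, 38) again — its k=1 value — and the period has length 2.

[19; 1, 38]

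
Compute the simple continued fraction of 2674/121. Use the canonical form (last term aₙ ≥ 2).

[22; 10, 12]

2674 = 22*121 + 12
121 = 10*12 + 1
12 = 12*1 + 0  (stop)
So 2674/121 = [22; 10, 12].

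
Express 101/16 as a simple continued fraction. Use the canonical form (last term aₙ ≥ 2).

[6; 3, 5]

101 = 6×16 + 5
16 = 3×5 + 1
5 = 5×1 + 0  (stop)
So 101/16 = [6; 3, 5].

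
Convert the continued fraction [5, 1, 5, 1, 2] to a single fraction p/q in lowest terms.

Using pₖ = aₖpₖ₋₁ + pₖ₋₂ and qₖ = aₖqₖ₋₁ + qₖ₋₂:
  k=0: a=5, p=5, q=1
  k=1: a=1, p=6, q=1
  k=2: a=5, p=35, q=6
  k=3: a=1, p=41, q=7
  k=4: a=2, p=117, q=20

117/20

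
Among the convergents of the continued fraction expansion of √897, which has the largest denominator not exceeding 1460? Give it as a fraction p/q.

35910/1199

√897 = [29; 1, 18, 1, 58, …] (period length 4).
Convergents:
  p_0/q_0 = 29/1
  p_1/q_1 = 30/1
  p_2/q_2 = 569/19
  p_3/q_3 = 599/20
  p_4/q_4 = 35311/1179
  p_5/q_5 = 35910/1199
  p_6/q_6 = 681691/22761
q_5 = 1199 ≤ 1460 < 22761 = q_6, so the answer is 35910/1199.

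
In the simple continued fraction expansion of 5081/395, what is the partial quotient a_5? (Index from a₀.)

1

5081 = 12·395 + 341   →  a_0 = 12
395 = 1·341 + 54   →  a_1 = 1
341 = 6·54 + 17   →  a_2 = 6
54 = 3·17 + 3   →  a_3 = 3
17 = 5·3 + 2   →  a_4 = 5
3 = 1·2 + 1   →  a_5 = 1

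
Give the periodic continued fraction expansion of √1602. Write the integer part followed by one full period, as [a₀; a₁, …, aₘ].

a₀ = ⌊√1602⌋ = 40.

[40; 40, 80]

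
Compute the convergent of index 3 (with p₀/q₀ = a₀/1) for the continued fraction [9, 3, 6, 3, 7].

Using pₖ = aₖpₖ₋₁ + pₖ₋₂, qₖ = aₖqₖ₋₁ + qₖ₋₂ (with p₋₁=1, p₋₂=0, q₋₁=0, q₋₂=1):
  k=0: a=9, p=9, q=1
  k=1: a=3, p=28, q=3
  k=2: a=6, p=177, q=19
  k=3: a=3, p=559, q=60

559/60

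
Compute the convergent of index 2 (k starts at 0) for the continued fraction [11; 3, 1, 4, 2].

Using pₖ = aₖpₖ₋₁ + pₖ₋₂, qₖ = aₖqₖ₋₁ + qₖ₋₂ (with p₋₁=1, p₋₂=0, q₋₁=0, q₋₂=1):
  k=0: a=11, p=11, q=1
  k=1: a=3, p=34, q=3
  k=2: a=1, p=45, q=4

45/4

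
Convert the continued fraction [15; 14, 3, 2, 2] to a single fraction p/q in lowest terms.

3662/243

Fold from the inside: start with 2/1.
  2 + 1/2 = 5/2
  3 + 2/5 = 17/5
  14 + 5/17 = 243/17
  15 + 17/243 = 3662/243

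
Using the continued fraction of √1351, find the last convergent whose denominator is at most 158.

√1351 = [36; 1, 3, 10, 3, 1, 72, …] (period length 6).
Convergents:
  p_0/q_0 = 36/1
  p_1/q_1 = 37/1
  p_2/q_2 = 147/4
  p_3/q_3 = 1507/41
  p_4/q_4 = 4668/127
  p_5/q_5 = 6175/168
q_4 = 127 ≤ 158 < 168 = q_5, so the answer is 4668/127.

4668/127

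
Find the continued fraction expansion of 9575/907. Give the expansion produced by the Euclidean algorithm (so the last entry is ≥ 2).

[10; 1, 1, 3, 1, 9, 3, 3]

9575 = 10*907 + 505
907 = 1*505 + 402
505 = 1*402 + 103
402 = 3*103 + 93
103 = 1*93 + 10
93 = 9*10 + 3
10 = 3*3 + 1
3 = 3*1 + 0  (stop)
So 9575/907 = [10; 1, 1, 3, 1, 9, 3, 3].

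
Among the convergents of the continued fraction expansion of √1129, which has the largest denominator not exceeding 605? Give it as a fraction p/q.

11357/338

√1129 = [33; 1, 1, 1, 1, 66, …] (period length 5).
Convergents:
  p_0/q_0 = 33/1
  p_1/q_1 = 34/1
  p_2/q_2 = 67/2
  p_3/q_3 = 101/3
  p_4/q_4 = 168/5
  p_5/q_5 = 11189/333
  p_6/q_6 = 11357/338
  p_7/q_7 = 22546/671
q_6 = 338 ≤ 605 < 671 = q_7, so the answer is 11357/338.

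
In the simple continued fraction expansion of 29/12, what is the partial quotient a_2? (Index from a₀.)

29 = 2·12 + 5   →  a_0 = 2
12 = 2·5 + 2   →  a_1 = 2
5 = 2·2 + 1   →  a_2 = 2

2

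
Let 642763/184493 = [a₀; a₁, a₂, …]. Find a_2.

642763 = 3·184493 + 89284   →  a_0 = 3
184493 = 2·89284 + 5925   →  a_1 = 2
89284 = 15·5925 + 409   →  a_2 = 15

15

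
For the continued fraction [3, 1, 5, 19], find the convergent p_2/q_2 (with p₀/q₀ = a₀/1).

Using pₖ = aₖpₖ₋₁ + pₖ₋₂, qₖ = aₖqₖ₋₁ + qₖ₋₂ (with p₋₁=1, p₋₂=0, q₋₁=0, q₋₂=1):
  k=0: a=3, p=3, q=1
  k=1: a=1, p=4, q=1
  k=2: a=5, p=23, q=6

23/6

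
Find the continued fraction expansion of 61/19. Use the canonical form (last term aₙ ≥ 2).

61 = 3·19 + 4
19 = 4·4 + 3
4 = 1·3 + 1
3 = 3·1 + 0  (stop)
So 61/19 = [3; 4, 1, 3].

[3; 4, 1, 3]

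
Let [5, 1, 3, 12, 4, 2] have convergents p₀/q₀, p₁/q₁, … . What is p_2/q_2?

Using pₖ = aₖpₖ₋₁ + pₖ₋₂, qₖ = aₖqₖ₋₁ + qₖ₋₂ (with p₋₁=1, p₋₂=0, q₋₁=0, q₋₂=1):
  k=0: a=5, p=5, q=1
  k=1: a=1, p=6, q=1
  k=2: a=3, p=23, q=4

23/4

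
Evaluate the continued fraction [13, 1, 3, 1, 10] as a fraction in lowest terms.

745/54

Using pₖ = aₖpₖ₋₁ + pₖ₋₂ and qₖ = aₖqₖ₋₁ + qₖ₋₂:
  k=0: a=13, p=13, q=1
  k=1: a=1, p=14, q=1
  k=2: a=3, p=55, q=4
  k=3: a=1, p=69, q=5
  k=4: a=10, p=745, q=54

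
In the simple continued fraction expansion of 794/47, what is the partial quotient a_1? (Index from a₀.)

1

794 = 16·47 + 42   →  a_0 = 16
47 = 1·42 + 5   →  a_1 = 1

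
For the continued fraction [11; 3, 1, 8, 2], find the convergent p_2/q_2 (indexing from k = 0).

45/4

Using pₖ = aₖpₖ₋₁ + pₖ₋₂, qₖ = aₖqₖ₋₁ + qₖ₋₂ (with p₋₁=1, p₋₂=0, q₋₁=0, q₋₂=1):
  k=0: a=11, p=11, q=1
  k=1: a=3, p=34, q=3
  k=2: a=1, p=45, q=4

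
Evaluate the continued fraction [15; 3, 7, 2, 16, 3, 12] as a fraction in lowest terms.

447349/29202

Fold from the inside: start with 12/1.
  3 + 1/12 = 37/12
  16 + 12/37 = 604/37
  2 + 37/604 = 1245/604
  7 + 604/1245 = 9319/1245
  3 + 1245/9319 = 29202/9319
  15 + 9319/29202 = 447349/29202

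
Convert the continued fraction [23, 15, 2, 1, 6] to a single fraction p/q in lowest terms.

7081/307

Using pₖ = aₖpₖ₋₁ + pₖ₋₂ and qₖ = aₖqₖ₋₁ + qₖ₋₂:
  k=0: a=23, p=23, q=1
  k=1: a=15, p=346, q=15
  k=2: a=2, p=715, q=31
  k=3: a=1, p=1061, q=46
  k=4: a=6, p=7081, q=307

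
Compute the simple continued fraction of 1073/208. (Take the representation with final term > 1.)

[5; 6, 3, 3, 3]

1073 = 5·208 + 33
208 = 6·33 + 10
33 = 3·10 + 3
10 = 3·3 + 1
3 = 3·1 + 0  (stop)
So 1073/208 = [5; 6, 3, 3, 3].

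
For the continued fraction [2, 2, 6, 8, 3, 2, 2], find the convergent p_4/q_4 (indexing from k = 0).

Using pₖ = aₖpₖ₋₁ + pₖ₋₂, qₖ = aₖqₖ₋₁ + qₖ₋₂ (with p₋₁=1, p₋₂=0, q₋₁=0, q₋₂=1):
  k=0: a=2, p=2, q=1
  k=1: a=2, p=5, q=2
  k=2: a=6, p=32, q=13
  k=3: a=8, p=261, q=106
  k=4: a=3, p=815, q=331

815/331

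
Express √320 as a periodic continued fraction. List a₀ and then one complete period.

[17; 1, 7, 1, 34]

a₀ = ⌊√320⌋ = 17.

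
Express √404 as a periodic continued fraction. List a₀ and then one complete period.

a₀ = ⌊√404⌋ = 20.

[20; 10, 40]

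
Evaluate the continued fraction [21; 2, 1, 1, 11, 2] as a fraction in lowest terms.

2589/121

Using pₖ = aₖpₖ₋₁ + pₖ₋₂ and qₖ = aₖqₖ₋₁ + qₖ₋₂:
  k=0: a=21, p=21, q=1
  k=1: a=2, p=43, q=2
  k=2: a=1, p=64, q=3
  k=3: a=1, p=107, q=5
  k=4: a=11, p=1241, q=58
  k=5: a=2, p=2589, q=121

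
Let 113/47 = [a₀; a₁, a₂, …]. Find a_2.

2

113 = 2·47 + 19   →  a_0 = 2
47 = 2·19 + 9   →  a_1 = 2
19 = 2·9 + 1   →  a_2 = 2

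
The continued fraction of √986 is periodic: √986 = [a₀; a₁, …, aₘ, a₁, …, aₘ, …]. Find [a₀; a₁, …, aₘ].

[31; 2, 2, 62]

a₀ = ⌊√986⌋ = 31.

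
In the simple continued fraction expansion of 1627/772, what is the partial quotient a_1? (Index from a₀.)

1627 = 2·772 + 83   →  a_0 = 2
772 = 9·83 + 25   →  a_1 = 9

9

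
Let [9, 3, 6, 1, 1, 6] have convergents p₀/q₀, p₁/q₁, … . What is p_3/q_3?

205/22

Using pₖ = aₖpₖ₋₁ + pₖ₋₂, qₖ = aₖqₖ₋₁ + qₖ₋₂ (with p₋₁=1, p₋₂=0, q₋₁=0, q₋₂=1):
  k=0: a=9, p=9, q=1
  k=1: a=3, p=28, q=3
  k=2: a=6, p=177, q=19
  k=3: a=1, p=205, q=22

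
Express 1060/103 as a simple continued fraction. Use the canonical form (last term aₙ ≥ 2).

1060 = 10×103 + 30
103 = 3×30 + 13
30 = 2×13 + 4
13 = 3×4 + 1
4 = 4×1 + 0  (stop)
So 1060/103 = [10; 3, 2, 3, 4].

[10; 3, 2, 3, 4]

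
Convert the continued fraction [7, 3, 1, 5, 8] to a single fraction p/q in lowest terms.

Fold from the inside: start with 8/1.
  5 + 1/8 = 41/8
  1 + 8/41 = 49/41
  3 + 41/49 = 188/49
  7 + 49/188 = 1365/188

1365/188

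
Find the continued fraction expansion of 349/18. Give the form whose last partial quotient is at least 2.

[19; 2, 1, 1, 3]

349 = 19·18 + 7
18 = 2·7 + 4
7 = 1·4 + 3
4 = 1·3 + 1
3 = 3·1 + 0  (stop)
So 349/18 = [19; 2, 1, 1, 3].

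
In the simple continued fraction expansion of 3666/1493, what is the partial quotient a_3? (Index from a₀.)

8

3666 = 2·1493 + 680   →  a_0 = 2
1493 = 2·680 + 133   →  a_1 = 2
680 = 5·133 + 15   →  a_2 = 5
133 = 8·15 + 13   →  a_3 = 8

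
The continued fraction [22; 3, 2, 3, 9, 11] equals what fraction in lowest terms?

Using pₖ = aₖpₖ₋₁ + pₖ₋₂ and qₖ = aₖqₖ₋₁ + qₖ₋₂:
  k=0: a=22, p=22, q=1
  k=1: a=3, p=67, q=3
  k=2: a=2, p=156, q=7
  k=3: a=3, p=535, q=24
  k=4: a=9, p=4971, q=223
  k=5: a=11, p=55216, q=2477

55216/2477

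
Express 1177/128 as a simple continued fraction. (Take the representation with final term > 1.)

[9; 5, 8, 3]

1177 = 9·128 + 25
128 = 5·25 + 3
25 = 8·3 + 1
3 = 3·1 + 0  (stop)
So 1177/128 = [9; 5, 8, 3].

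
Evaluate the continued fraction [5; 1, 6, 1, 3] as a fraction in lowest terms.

Using pₖ = aₖpₖ₋₁ + pₖ₋₂ and qₖ = aₖqₖ₋₁ + qₖ₋₂:
  k=0: a=5, p=5, q=1
  k=1: a=1, p=6, q=1
  k=2: a=6, p=41, q=7
  k=3: a=1, p=47, q=8
  k=4: a=3, p=182, q=31

182/31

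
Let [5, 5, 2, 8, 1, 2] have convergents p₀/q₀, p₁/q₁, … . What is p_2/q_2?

Using pₖ = aₖpₖ₋₁ + pₖ₋₂, qₖ = aₖqₖ₋₁ + qₖ₋₂ (with p₋₁=1, p₋₂=0, q₋₁=0, q₋₂=1):
  k=0: a=5, p=5, q=1
  k=1: a=5, p=26, q=5
  k=2: a=2, p=57, q=11

57/11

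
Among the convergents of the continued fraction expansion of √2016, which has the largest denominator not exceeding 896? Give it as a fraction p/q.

39916/889

√2016 = [44; 1, 8, 1, 88, …] (period length 4).
Convergents:
  p_0/q_0 = 44/1
  p_1/q_1 = 45/1
  p_2/q_2 = 404/9
  p_3/q_3 = 449/10
  p_4/q_4 = 39916/889
  p_5/q_5 = 40365/899
q_4 = 889 ≤ 896 < 899 = q_5, so the answer is 39916/889.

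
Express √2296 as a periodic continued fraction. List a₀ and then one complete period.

a₀ = ⌊√2296⌋ = 47.

[47; 1, 10, 1, 94]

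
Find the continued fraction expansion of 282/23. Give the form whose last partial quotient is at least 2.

282 = 12·23 + 6
23 = 3·6 + 5
6 = 1·5 + 1
5 = 5·1 + 0  (stop)
So 282/23 = [12; 3, 1, 5].

[12; 3, 1, 5]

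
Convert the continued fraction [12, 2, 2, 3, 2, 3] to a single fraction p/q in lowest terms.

1663/134

Using pₖ = aₖpₖ₋₁ + pₖ₋₂ and qₖ = aₖqₖ₋₁ + qₖ₋₂:
  k=0: a=12, p=12, q=1
  k=1: a=2, p=25, q=2
  k=2: a=2, p=62, q=5
  k=3: a=3, p=211, q=17
  k=4: a=2, p=484, q=39
  k=5: a=3, p=1663, q=134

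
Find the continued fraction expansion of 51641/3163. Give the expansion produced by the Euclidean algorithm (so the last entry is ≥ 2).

[16; 3, 16, 7, 9]

51641 = 16×3163 + 1033
3163 = 3×1033 + 64
1033 = 16×64 + 9
64 = 7×9 + 1
9 = 9×1 + 0  (stop)
So 51641/3163 = [16; 3, 16, 7, 9].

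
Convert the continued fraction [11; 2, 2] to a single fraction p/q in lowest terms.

Using pₖ = aₖpₖ₋₁ + pₖ₋₂ and qₖ = aₖqₖ₋₁ + qₖ₋₂:
  k=0: a=11, p=11, q=1
  k=1: a=2, p=23, q=2
  k=2: a=2, p=57, q=5

57/5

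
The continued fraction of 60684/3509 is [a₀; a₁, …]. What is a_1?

60684 = 17·3509 + 1031   →  a_0 = 17
3509 = 3·1031 + 416   →  a_1 = 3

3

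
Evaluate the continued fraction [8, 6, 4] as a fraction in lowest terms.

Fold from the inside: start with 4/1.
  6 + 1/4 = 25/4
  8 + 4/25 = 204/25

204/25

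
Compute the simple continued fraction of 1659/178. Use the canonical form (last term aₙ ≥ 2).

1659 = 9·178 + 57
178 = 3·57 + 7
57 = 8·7 + 1
7 = 7·1 + 0  (stop)
So 1659/178 = [9; 3, 8, 7].

[9; 3, 8, 7]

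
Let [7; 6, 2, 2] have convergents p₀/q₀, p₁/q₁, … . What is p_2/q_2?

Using pₖ = aₖpₖ₋₁ + pₖ₋₂, qₖ = aₖqₖ₋₁ + qₖ₋₂ (with p₋₁=1, p₋₂=0, q₋₁=0, q₋₂=1):
  k=0: a=7, p=7, q=1
  k=1: a=6, p=43, q=6
  k=2: a=2, p=93, q=13

93/13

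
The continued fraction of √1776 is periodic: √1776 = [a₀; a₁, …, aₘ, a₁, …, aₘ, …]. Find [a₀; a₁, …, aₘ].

a₀ = ⌊√1776⌋ = 42.

[42; 7, 84]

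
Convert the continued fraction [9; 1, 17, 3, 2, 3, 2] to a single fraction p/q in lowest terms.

Using pₖ = aₖpₖ₋₁ + pₖ₋₂ and qₖ = aₖqₖ₋₁ + qₖ₋₂:
  k=0: a=9, p=9, q=1
  k=1: a=1, p=10, q=1
  k=2: a=17, p=179, q=18
  k=3: a=3, p=547, q=55
  k=4: a=2, p=1273, q=128
  k=5: a=3, p=4366, q=439
  k=6: a=2, p=10005, q=1006

10005/1006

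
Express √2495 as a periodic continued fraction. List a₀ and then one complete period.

a₀ = ⌊√2495⌋ = 49.

[49; 1, 18, 1, 98]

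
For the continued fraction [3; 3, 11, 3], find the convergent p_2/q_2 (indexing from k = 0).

113/34

Using pₖ = aₖpₖ₋₁ + pₖ₋₂, qₖ = aₖqₖ₋₁ + qₖ₋₂ (with p₋₁=1, p₋₂=0, q₋₁=0, q₋₂=1):
  k=0: a=3, p=3, q=1
  k=1: a=3, p=10, q=3
  k=2: a=11, p=113, q=34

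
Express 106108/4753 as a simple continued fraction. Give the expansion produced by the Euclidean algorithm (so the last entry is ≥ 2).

106108 = 22×4753 + 1542
4753 = 3×1542 + 127
1542 = 12×127 + 18
127 = 7×18 + 1
18 = 18×1 + 0  (stop)
So 106108/4753 = [22; 3, 12, 7, 18].

[22; 3, 12, 7, 18]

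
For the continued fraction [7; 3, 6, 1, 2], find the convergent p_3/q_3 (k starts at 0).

Using pₖ = aₖpₖ₋₁ + pₖ₋₂, qₖ = aₖqₖ₋₁ + qₖ₋₂ (with p₋₁=1, p₋₂=0, q₋₁=0, q₋₂=1):
  k=0: a=7, p=7, q=1
  k=1: a=3, p=22, q=3
  k=2: a=6, p=139, q=19
  k=3: a=1, p=161, q=22

161/22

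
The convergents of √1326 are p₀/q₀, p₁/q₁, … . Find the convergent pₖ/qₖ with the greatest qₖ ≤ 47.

√1326 = [36; 2, 2, 2, 2, 2, 72, …] (period length 6).
Convergents:
  p_0/q_0 = 36/1
  p_1/q_1 = 73/2
  p_2/q_2 = 182/5
  p_3/q_3 = 437/12
  p_4/q_4 = 1056/29
  p_5/q_5 = 2549/70
q_4 = 29 ≤ 47 < 70 = q_5, so the answer is 1056/29.

1056/29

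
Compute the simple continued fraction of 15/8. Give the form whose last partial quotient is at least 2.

15 = 1×8 + 7
8 = 1×7 + 1
7 = 7×1 + 0  (stop)
So 15/8 = [1; 1, 7].

[1; 1, 7]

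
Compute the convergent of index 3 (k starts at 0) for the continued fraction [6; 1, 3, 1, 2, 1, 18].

34/5

Using pₖ = aₖpₖ₋₁ + pₖ₋₂, qₖ = aₖqₖ₋₁ + qₖ₋₂ (with p₋₁=1, p₋₂=0, q₋₁=0, q₋₂=1):
  k=0: a=6, p=6, q=1
  k=1: a=1, p=7, q=1
  k=2: a=3, p=27, q=4
  k=3: a=1, p=34, q=5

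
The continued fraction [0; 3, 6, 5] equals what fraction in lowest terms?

31/98

Fold from the inside: start with 5/1.
  6 + 1/5 = 31/5
  3 + 5/31 = 98/31
  0 + 31/98 = 31/98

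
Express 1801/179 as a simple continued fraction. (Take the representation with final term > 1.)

[10; 16, 3, 1, 2]

1801 = 10·179 + 11
179 = 16·11 + 3
11 = 3·3 + 2
3 = 1·2 + 1
2 = 2·1 + 0  (stop)
So 1801/179 = [10; 16, 3, 1, 2].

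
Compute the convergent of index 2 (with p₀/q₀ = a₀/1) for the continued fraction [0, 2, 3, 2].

3/7

Using pₖ = aₖpₖ₋₁ + pₖ₋₂, qₖ = aₖqₖ₋₁ + qₖ₋₂ (with p₋₁=1, p₋₂=0, q₋₁=0, q₋₂=1):
  k=0: a=0, p=0, q=1
  k=1: a=2, p=1, q=2
  k=2: a=3, p=3, q=7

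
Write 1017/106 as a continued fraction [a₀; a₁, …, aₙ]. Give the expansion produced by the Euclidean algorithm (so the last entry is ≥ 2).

[9; 1, 1, 2, 6, 1, 2]

1017 = 9·106 + 63
106 = 1·63 + 43
63 = 1·43 + 20
43 = 2·20 + 3
20 = 6·3 + 2
3 = 1·2 + 1
2 = 2·1 + 0  (stop)
So 1017/106 = [9; 1, 1, 2, 6, 1, 2].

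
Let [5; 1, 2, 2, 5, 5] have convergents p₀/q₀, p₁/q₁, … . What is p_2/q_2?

17/3

Using pₖ = aₖpₖ₋₁ + pₖ₋₂, qₖ = aₖqₖ₋₁ + qₖ₋₂ (with p₋₁=1, p₋₂=0, q₋₁=0, q₋₂=1):
  k=0: a=5, p=5, q=1
  k=1: a=1, p=6, q=1
  k=2: a=2, p=17, q=3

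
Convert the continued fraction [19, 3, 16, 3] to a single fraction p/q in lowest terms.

Fold from the inside: start with 3/1.
  16 + 1/3 = 49/3
  3 + 3/49 = 150/49
  19 + 49/150 = 2899/150

2899/150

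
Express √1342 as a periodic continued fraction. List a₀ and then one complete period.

[36; 1, 1, 1, 2, 1, 1, 1, 72]

a₀ = ⌊√1342⌋ = 36.
With m₀=0, d₀=1 and mₖ₊₁ = dₖaₖ − mₖ, dₖ₊₁ = (n − mₖ₊₁²)/dₖ, aₖ₊₁ = ⌊(a₀+mₖ₊₁)/dₖ₊₁⌋:
  k=1: m=36, d=46, a=1
  k=2: m=10, d=27, a=1
  k=3: m=17, d=39, a=1
  k=4: m=22, d=22, a=2
  k=5: m=22, d=39, a=1
  k=6: m=17, d=27, a=1
  k=7: m=10, d=46, a=1
  k=8: m=36, d=1, a=72
d=1 and a=2a₀=72 at k=8, so the next step gives (m, d) = (36, 46) again — its k=1 value — and the period has length 8.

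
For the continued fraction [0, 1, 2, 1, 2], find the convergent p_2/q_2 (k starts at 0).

Using pₖ = aₖpₖ₋₁ + pₖ₋₂, qₖ = aₖqₖ₋₁ + qₖ₋₂ (with p₋₁=1, p₋₂=0, q₋₁=0, q₋₂=1):
  k=0: a=0, p=0, q=1
  k=1: a=1, p=1, q=1
  k=2: a=2, p=2, q=3

2/3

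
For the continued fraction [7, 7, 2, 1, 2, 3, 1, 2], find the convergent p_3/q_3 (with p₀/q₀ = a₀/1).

Using pₖ = aₖpₖ₋₁ + pₖ₋₂, qₖ = aₖqₖ₋₁ + qₖ₋₂ (with p₋₁=1, p₋₂=0, q₋₁=0, q₋₂=1):
  k=0: a=7, p=7, q=1
  k=1: a=7, p=50, q=7
  k=2: a=2, p=107, q=15
  k=3: a=1, p=157, q=22

157/22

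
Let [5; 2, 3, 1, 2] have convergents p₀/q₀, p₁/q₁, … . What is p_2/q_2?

38/7

Using pₖ = aₖpₖ₋₁ + pₖ₋₂, qₖ = aₖqₖ₋₁ + qₖ₋₂ (with p₋₁=1, p₋₂=0, q₋₁=0, q₋₂=1):
  k=0: a=5, p=5, q=1
  k=1: a=2, p=11, q=2
  k=2: a=3, p=38, q=7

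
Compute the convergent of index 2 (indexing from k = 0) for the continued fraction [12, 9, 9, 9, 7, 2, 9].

993/82

Using pₖ = aₖpₖ₋₁ + pₖ₋₂, qₖ = aₖqₖ₋₁ + qₖ₋₂ (with p₋₁=1, p₋₂=0, q₋₁=0, q₋₂=1):
  k=0: a=12, p=12, q=1
  k=1: a=9, p=109, q=9
  k=2: a=9, p=993, q=82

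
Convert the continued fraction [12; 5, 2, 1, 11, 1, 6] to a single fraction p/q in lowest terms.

Fold from the inside: start with 6/1.
  1 + 1/6 = 7/6
  11 + 6/7 = 83/7
  1 + 7/83 = 90/83
  2 + 83/90 = 263/90
  5 + 90/263 = 1405/263
  12 + 263/1405 = 17123/1405

17123/1405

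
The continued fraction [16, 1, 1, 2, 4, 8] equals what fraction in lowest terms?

Using pₖ = aₖpₖ₋₁ + pₖ₋₂ and qₖ = aₖqₖ₋₁ + qₖ₋₂:
  k=0: a=16, p=16, q=1
  k=1: a=1, p=17, q=1
  k=2: a=1, p=33, q=2
  k=3: a=2, p=83, q=5
  k=4: a=4, p=365, q=22
  k=5: a=8, p=3003, q=181

3003/181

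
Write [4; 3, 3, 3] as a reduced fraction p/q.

Using pₖ = aₖpₖ₋₁ + pₖ₋₂ and qₖ = aₖqₖ₋₁ + qₖ₋₂:
  k=0: a=4, p=4, q=1
  k=1: a=3, p=13, q=3
  k=2: a=3, p=43, q=10
  k=3: a=3, p=142, q=33

142/33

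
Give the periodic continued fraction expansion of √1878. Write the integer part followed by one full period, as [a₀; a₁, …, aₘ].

a₀ = ⌊√1878⌋ = 43.
With m₀=0, d₀=1 and mₖ₊₁ = dₖaₖ − mₖ, dₖ₊₁ = (n − mₖ₊₁²)/dₖ, aₖ₊₁ = ⌊(a₀+mₖ₊₁)/dₖ₊₁⌋:
  k=1: m=43, d=29, a=2
  k=2: m=15, d=57, a=1
  k=3: m=42, d=2, a=42
  k=4: m=42, d=57, a=1
  k=5: m=15, d=29, a=2
  k=6: m=43, d=1, a=86
d=1 and a=2a₀=86 at k=6, so the next step gives (m, d) = (43, 29) again — its k=1 value — and the period has length 6.

[43; 2, 1, 42, 1, 2, 86]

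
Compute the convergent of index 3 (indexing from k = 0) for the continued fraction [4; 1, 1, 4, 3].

41/9

Using pₖ = aₖpₖ₋₁ + pₖ₋₂, qₖ = aₖqₖ₋₁ + qₖ₋₂ (with p₋₁=1, p₋₂=0, q₋₁=0, q₋₂=1):
  k=0: a=4, p=4, q=1
  k=1: a=1, p=5, q=1
  k=2: a=1, p=9, q=2
  k=3: a=4, p=41, q=9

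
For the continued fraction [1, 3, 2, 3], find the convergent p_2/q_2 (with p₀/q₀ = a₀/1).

9/7

Using pₖ = aₖpₖ₋₁ + pₖ₋₂, qₖ = aₖqₖ₋₁ + qₖ₋₂ (with p₋₁=1, p₋₂=0, q₋₁=0, q₋₂=1):
  k=0: a=1, p=1, q=1
  k=1: a=3, p=4, q=3
  k=2: a=2, p=9, q=7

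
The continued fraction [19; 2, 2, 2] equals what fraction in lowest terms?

Fold from the inside: start with 2/1.
  2 + 1/2 = 5/2
  2 + 2/5 = 12/5
  19 + 5/12 = 233/12

233/12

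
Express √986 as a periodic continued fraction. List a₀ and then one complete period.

[31; 2, 2, 62]

a₀ = ⌊√986⌋ = 31.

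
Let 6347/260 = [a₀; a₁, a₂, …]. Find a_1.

6347 = 24·260 + 107   →  a_0 = 24
260 = 2·107 + 46   →  a_1 = 2

2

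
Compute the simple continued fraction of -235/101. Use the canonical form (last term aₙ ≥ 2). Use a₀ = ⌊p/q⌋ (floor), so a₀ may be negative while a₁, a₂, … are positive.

[-3; 1, 2, 16, 2]

-235 = -3·101 + 68
101 = 1·68 + 33
68 = 2·33 + 2
33 = 16·2 + 1
2 = 2·1 + 0  (stop)
So -235/101 = [-3; 1, 2, 16, 2].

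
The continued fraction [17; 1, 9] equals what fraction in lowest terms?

179/10

Using pₖ = aₖpₖ₋₁ + pₖ₋₂ and qₖ = aₖqₖ₋₁ + qₖ₋₂:
  k=0: a=17, p=17, q=1
  k=1: a=1, p=18, q=1
  k=2: a=9, p=179, q=10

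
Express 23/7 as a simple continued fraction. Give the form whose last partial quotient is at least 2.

23 = 3*7 + 2
7 = 3*2 + 1
2 = 2*1 + 0  (stop)
So 23/7 = [3; 3, 2].

[3; 3, 2]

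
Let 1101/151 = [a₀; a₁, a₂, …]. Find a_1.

3

1101 = 7·151 + 44   →  a_0 = 7
151 = 3·44 + 19   →  a_1 = 3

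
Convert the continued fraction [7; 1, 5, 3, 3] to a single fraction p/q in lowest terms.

Fold from the inside: start with 3/1.
  3 + 1/3 = 10/3
  5 + 3/10 = 53/10
  1 + 10/53 = 63/53
  7 + 53/63 = 494/63

494/63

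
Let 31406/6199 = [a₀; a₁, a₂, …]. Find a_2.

31406 = 5·6199 + 411   →  a_0 = 5
6199 = 15·411 + 34   →  a_1 = 15
411 = 12·34 + 3   →  a_2 = 12

12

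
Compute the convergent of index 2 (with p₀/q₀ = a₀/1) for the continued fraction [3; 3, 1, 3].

13/4

Using pₖ = aₖpₖ₋₁ + pₖ₋₂, qₖ = aₖqₖ₋₁ + qₖ₋₂ (with p₋₁=1, p₋₂=0, q₋₁=0, q₋₂=1):
  k=0: a=3, p=3, q=1
  k=1: a=3, p=10, q=3
  k=2: a=1, p=13, q=4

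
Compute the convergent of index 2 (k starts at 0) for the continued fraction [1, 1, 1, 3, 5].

3/2

Using pₖ = aₖpₖ₋₁ + pₖ₋₂, qₖ = aₖqₖ₋₁ + qₖ₋₂ (with p₋₁=1, p₋₂=0, q₋₁=0, q₋₂=1):
  k=0: a=1, p=1, q=1
  k=1: a=1, p=2, q=1
  k=2: a=1, p=3, q=2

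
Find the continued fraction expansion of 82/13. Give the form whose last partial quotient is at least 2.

82 = 6×13 + 4
13 = 3×4 + 1
4 = 4×1 + 0  (stop)
So 82/13 = [6; 3, 4].

[6; 3, 4]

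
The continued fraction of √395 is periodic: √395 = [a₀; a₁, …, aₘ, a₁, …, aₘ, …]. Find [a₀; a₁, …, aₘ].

a₀ = ⌊√395⌋ = 19.
With m₀=0, d₀=1 and mₖ₊₁ = dₖaₖ − mₖ, dₖ₊₁ = (n − mₖ₊₁²)/dₖ, aₖ₊₁ = ⌊(a₀+mₖ₊₁)/dₖ₊₁⌋:
  k=1: m=19, d=34, a=1
  k=2: m=15, d=5, a=6
  k=3: m=15, d=34, a=1
  k=4: m=19, d=1, a=38
d=1 and a=2a₀=38 at k=4, so the next step gives (m, d) = (19, 34) again — its k=1 value — and the period has length 4.

[19; 1, 6, 1, 38]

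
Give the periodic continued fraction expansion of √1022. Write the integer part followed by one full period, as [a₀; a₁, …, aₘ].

[31; 1, 30, 1, 62]

a₀ = ⌊√1022⌋ = 31.
With m₀=0, d₀=1 and mₖ₊₁ = dₖaₖ − mₖ, dₖ₊₁ = (n − mₖ₊₁²)/dₖ, aₖ₊₁ = ⌊(a₀+mₖ₊₁)/dₖ₊₁⌋:
  k=1: m=31, d=61, a=1
  k=2: m=30, d=2, a=30
  k=3: m=30, d=61, a=1
  k=4: m=31, d=1, a=62
d=1 and a=2a₀=62 at k=4, so the next step gives (m, d) = (31, 61) again — its k=1 value — and the period has length 4.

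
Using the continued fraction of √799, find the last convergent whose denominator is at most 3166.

√799 = [28; 3, 1, 3, 56, …] (period length 4).
Convergents:
  p_0/q_0 = 28/1
  p_1/q_1 = 85/3
  p_2/q_2 = 113/4
  p_3/q_3 = 424/15
  p_4/q_4 = 23857/844
  p_5/q_5 = 71995/2547
  p_6/q_6 = 95852/3391
q_5 = 2547 ≤ 3166 < 3391 = q_6, so the answer is 71995/2547.

71995/2547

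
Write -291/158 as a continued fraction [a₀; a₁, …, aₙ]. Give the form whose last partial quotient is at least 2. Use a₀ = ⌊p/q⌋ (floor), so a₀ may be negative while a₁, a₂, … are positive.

-291 = -2×158 + 25
158 = 6×25 + 8
25 = 3×8 + 1
8 = 8×1 + 0  (stop)
So -291/158 = [-2; 6, 3, 8].

[-2; 6, 3, 8]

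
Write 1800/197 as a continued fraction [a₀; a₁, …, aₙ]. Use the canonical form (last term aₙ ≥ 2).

1800 = 9*197 + 27
197 = 7*27 + 8
27 = 3*8 + 3
8 = 2*3 + 2
3 = 1*2 + 1
2 = 2*1 + 0  (stop)
So 1800/197 = [9; 7, 3, 2, 1, 2].

[9; 7, 3, 2, 1, 2]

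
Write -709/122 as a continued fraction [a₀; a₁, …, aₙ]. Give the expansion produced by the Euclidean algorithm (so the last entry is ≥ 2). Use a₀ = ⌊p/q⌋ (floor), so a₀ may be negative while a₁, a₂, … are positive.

-709 = -6·122 + 23
122 = 5·23 + 7
23 = 3·7 + 2
7 = 3·2 + 1
2 = 2·1 + 0  (stop)
So -709/122 = [-6; 5, 3, 3, 2].

[-6; 5, 3, 3, 2]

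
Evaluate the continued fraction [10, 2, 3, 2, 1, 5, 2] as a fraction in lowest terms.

Fold from the inside: start with 2/1.
  5 + 1/2 = 11/2
  1 + 2/11 = 13/11
  2 + 11/13 = 37/13
  3 + 13/37 = 124/37
  2 + 37/124 = 285/124
  10 + 124/285 = 2974/285

2974/285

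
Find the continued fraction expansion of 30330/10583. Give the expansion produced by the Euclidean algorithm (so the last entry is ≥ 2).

[2; 1, 6, 2, 5, 2, 6, 9]

30330 = 2*10583 + 9164
10583 = 1*9164 + 1419
9164 = 6*1419 + 650
1419 = 2*650 + 119
650 = 5*119 + 55
119 = 2*55 + 9
55 = 6*9 + 1
9 = 9*1 + 0  (stop)
So 30330/10583 = [2; 1, 6, 2, 5, 2, 6, 9].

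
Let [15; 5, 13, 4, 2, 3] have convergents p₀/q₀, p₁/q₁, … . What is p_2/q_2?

Using pₖ = aₖpₖ₋₁ + pₖ₋₂, qₖ = aₖqₖ₋₁ + qₖ₋₂ (with p₋₁=1, p₋₂=0, q₋₁=0, q₋₂=1):
  k=0: a=15, p=15, q=1
  k=1: a=5, p=76, q=5
  k=2: a=13, p=1003, q=66

1003/66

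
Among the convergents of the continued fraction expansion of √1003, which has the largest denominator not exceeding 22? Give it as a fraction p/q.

95/3

√1003 = [31; 1, 2, 31, 2, 1, 62, …] (period length 6).
Convergents:
  p_0/q_0 = 31/1
  p_1/q_1 = 32/1
  p_2/q_2 = 95/3
  p_3/q_3 = 2977/94
q_2 = 3 ≤ 22 < 94 = q_3, so the answer is 95/3.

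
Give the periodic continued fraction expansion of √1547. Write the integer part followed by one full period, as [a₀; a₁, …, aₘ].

[39; 3, 78]

a₀ = ⌊√1547⌋ = 39.
With m₀=0, d₀=1 and mₖ₊₁ = dₖaₖ − mₖ, dₖ₊₁ = (n − mₖ₊₁²)/dₖ, aₖ₊₁ = ⌊(a₀+mₖ₊₁)/dₖ₊₁⌋:
  k=1: m=39, d=26, a=3
  k=2: m=39, d=1, a=78
d=1 and a=2a₀=78 at k=2, so the next step gives (m, d) = (39, 26) again — its k=1 value — and the period has length 2.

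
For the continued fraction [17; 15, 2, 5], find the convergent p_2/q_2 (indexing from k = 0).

Using pₖ = aₖpₖ₋₁ + pₖ₋₂, qₖ = aₖqₖ₋₁ + qₖ₋₂ (with p₋₁=1, p₋₂=0, q₋₁=0, q₋₂=1):
  k=0: a=17, p=17, q=1
  k=1: a=15, p=256, q=15
  k=2: a=2, p=529, q=31

529/31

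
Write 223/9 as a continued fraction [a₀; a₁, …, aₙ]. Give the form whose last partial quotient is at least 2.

223 = 24*9 + 7
9 = 1*7 + 2
7 = 3*2 + 1
2 = 2*1 + 0  (stop)
So 223/9 = [24; 1, 3, 2].

[24; 1, 3, 2]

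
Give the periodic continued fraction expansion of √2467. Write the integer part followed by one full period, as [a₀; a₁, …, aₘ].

[49; 1, 2, 49, 2, 1, 98]

a₀ = ⌊√2467⌋ = 49.
With m₀=0, d₀=1 and mₖ₊₁ = dₖaₖ − mₖ, dₖ₊₁ = (n − mₖ₊₁²)/dₖ, aₖ₊₁ = ⌊(a₀+mₖ₊₁)/dₖ₊₁⌋:
  k=1: m=49, d=66, a=1
  k=2: m=17, d=33, a=2
  k=3: m=49, d=2, a=49
  k=4: m=49, d=33, a=2
  k=5: m=17, d=66, a=1
  k=6: m=49, d=1, a=98
d=1 and a=2a₀=98 at k=6, so the next step gives (m, d) = (49, 66) again — its k=1 value — and the period has length 6.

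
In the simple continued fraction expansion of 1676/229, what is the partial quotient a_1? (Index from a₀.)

3

1676 = 7·229 + 73   →  a_0 = 7
229 = 3·73 + 10   →  a_1 = 3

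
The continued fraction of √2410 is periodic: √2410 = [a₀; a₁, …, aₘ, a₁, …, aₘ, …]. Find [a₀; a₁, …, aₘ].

a₀ = ⌊√2410⌋ = 49.
With m₀=0, d₀=1 and mₖ₊₁ = dₖaₖ − mₖ, dₖ₊₁ = (n − mₖ₊₁²)/dₖ, aₖ₊₁ = ⌊(a₀+mₖ₊₁)/dₖ₊₁⌋:
  k=1: m=49, d=9, a=10
  k=2: m=41, d=81, a=1
  k=3: m=40, d=10, a=8
  k=4: m=40, d=81, a=1
  k=5: m=41, d=9, a=10
  k=6: m=49, d=1, a=98
d=1 and a=2a₀=98 at k=6, so the next step gives (m, d) = (49, 9) again — its k=1 value — and the period has length 6.

[49; 10, 1, 8, 1, 10, 98]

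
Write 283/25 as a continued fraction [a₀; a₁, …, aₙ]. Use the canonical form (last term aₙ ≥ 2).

[11; 3, 8]

283 = 11*25 + 8
25 = 3*8 + 1
8 = 8*1 + 0  (stop)
So 283/25 = [11; 3, 8].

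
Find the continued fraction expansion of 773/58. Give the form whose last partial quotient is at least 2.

773 = 13*58 + 19
58 = 3*19 + 1
19 = 19*1 + 0  (stop)
So 773/58 = [13; 3, 19].

[13; 3, 19]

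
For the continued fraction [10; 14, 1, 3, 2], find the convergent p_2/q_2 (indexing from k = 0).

151/15

Using pₖ = aₖpₖ₋₁ + pₖ₋₂, qₖ = aₖqₖ₋₁ + qₖ₋₂ (with p₋₁=1, p₋₂=0, q₋₁=0, q₋₂=1):
  k=0: a=10, p=10, q=1
  k=1: a=14, p=141, q=14
  k=2: a=1, p=151, q=15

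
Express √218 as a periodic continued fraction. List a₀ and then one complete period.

[14; 1, 3, 3, 1, 28]

a₀ = ⌊√218⌋ = 14.
With m₀=0, d₀=1 and mₖ₊₁ = dₖaₖ − mₖ, dₖ₊₁ = (n − mₖ₊₁²)/dₖ, aₖ₊₁ = ⌊(a₀+mₖ₊₁)/dₖ₊₁⌋:
  k=1: m=14, d=22, a=1
  k=2: m=8, d=7, a=3
  k=3: m=13, d=7, a=3
  k=4: m=8, d=22, a=1
  k=5: m=14, d=1, a=28
d=1 and a=2a₀=28 at k=5, so the next step gives (m, d) = (14, 22) again — its k=1 value — and the period has length 5.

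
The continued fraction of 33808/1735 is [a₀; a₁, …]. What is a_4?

33808 = 19·1735 + 843   →  a_0 = 19
1735 = 2·843 + 49   →  a_1 = 2
843 = 17·49 + 10   →  a_2 = 17
49 = 4·10 + 9   →  a_3 = 4
10 = 1·9 + 1   →  a_4 = 1

1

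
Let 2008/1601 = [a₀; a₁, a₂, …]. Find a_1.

2008 = 1·1601 + 407   →  a_0 = 1
1601 = 3·407 + 380   →  a_1 = 3

3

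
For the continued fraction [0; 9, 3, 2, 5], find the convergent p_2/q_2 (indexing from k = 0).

Using pₖ = aₖpₖ₋₁ + pₖ₋₂, qₖ = aₖqₖ₋₁ + qₖ₋₂ (with p₋₁=1, p₋₂=0, q₋₁=0, q₋₂=1):
  k=0: a=0, p=0, q=1
  k=1: a=9, p=1, q=9
  k=2: a=3, p=3, q=28

3/28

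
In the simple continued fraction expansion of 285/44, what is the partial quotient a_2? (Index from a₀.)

285 = 6·44 + 21   →  a_0 = 6
44 = 2·21 + 2   →  a_1 = 2
21 = 10·2 + 1   →  a_2 = 10

10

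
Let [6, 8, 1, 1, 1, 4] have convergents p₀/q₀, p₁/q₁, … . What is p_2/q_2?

Using pₖ = aₖpₖ₋₁ + pₖ₋₂, qₖ = aₖqₖ₋₁ + qₖ₋₂ (with p₋₁=1, p₋₂=0, q₋₁=0, q₋₂=1):
  k=0: a=6, p=6, q=1
  k=1: a=8, p=49, q=8
  k=2: a=1, p=55, q=9

55/9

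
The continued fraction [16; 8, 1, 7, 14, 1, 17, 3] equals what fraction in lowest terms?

Fold from the inside: start with 3/1.
  17 + 1/3 = 52/3
  1 + 3/52 = 55/52
  14 + 52/55 = 822/55
  7 + 55/822 = 5809/822
  1 + 822/5809 = 6631/5809
  8 + 5809/6631 = 58857/6631
  16 + 6631/58857 = 948343/58857

948343/58857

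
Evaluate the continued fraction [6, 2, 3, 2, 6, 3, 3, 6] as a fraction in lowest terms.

43726/6793

Using pₖ = aₖpₖ₋₁ + pₖ₋₂ and qₖ = aₖqₖ₋₁ + qₖ₋₂:
  k=0: a=6, p=6, q=1
  k=1: a=2, p=13, q=2
  k=2: a=3, p=45, q=7
  k=3: a=2, p=103, q=16
  k=4: a=6, p=663, q=103
  k=5: a=3, p=2092, q=325
  k=6: a=3, p=6939, q=1078
  k=7: a=6, p=43726, q=6793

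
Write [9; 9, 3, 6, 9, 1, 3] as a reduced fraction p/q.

63888/7015

Fold from the inside: start with 3/1.
  1 + 1/3 = 4/3
  9 + 3/4 = 39/4
  6 + 4/39 = 238/39
  3 + 39/238 = 753/238
  9 + 238/753 = 7015/753
  9 + 753/7015 = 63888/7015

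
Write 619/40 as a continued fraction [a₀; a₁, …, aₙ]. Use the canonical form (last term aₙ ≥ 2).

[15; 2, 9, 2]

619 = 15×40 + 19
40 = 2×19 + 2
19 = 9×2 + 1
2 = 2×1 + 0  (stop)
So 619/40 = [15; 2, 9, 2].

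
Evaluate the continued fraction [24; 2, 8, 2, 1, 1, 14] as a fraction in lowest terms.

31789/1299

Fold from the inside: start with 14/1.
  1 + 1/14 = 15/14
  1 + 14/15 = 29/15
  2 + 15/29 = 73/29
  8 + 29/73 = 613/73
  2 + 73/613 = 1299/613
  24 + 613/1299 = 31789/1299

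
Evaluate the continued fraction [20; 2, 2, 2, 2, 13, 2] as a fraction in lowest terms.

Fold from the inside: start with 2/1.
  13 + 1/2 = 27/2
  2 + 2/27 = 56/27
  2 + 27/56 = 139/56
  2 + 56/139 = 334/139
  2 + 139/334 = 807/334
  20 + 334/807 = 16474/807

16474/807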